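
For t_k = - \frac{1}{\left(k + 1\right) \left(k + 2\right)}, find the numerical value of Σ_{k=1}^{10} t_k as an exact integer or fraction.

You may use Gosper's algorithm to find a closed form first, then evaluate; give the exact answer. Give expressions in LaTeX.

Compute t_(k+1)/t_k: get (k + 1)/(k + 3).
So A=k + 1 and B=k + 3, with C=1.
Key eq: (k + 1)·f(k+1) = (k + 2)·f(k) + (1).
From deg A=1, deg B=1, deg C=0: d=1.
Match coefficients ⇒ f(k) = k.
Then R = B(k−1)f/C = k*(k + 2), so s_k = R(k)·t_k = -k/(k + 1).
Check: Δs_k = -1/(k**2 + 3*k + 2). ✓
Telescoping: Σ = s_(11) − s_(1) = -11/12 − (-1/2) = -5/12.

Σ = -5/12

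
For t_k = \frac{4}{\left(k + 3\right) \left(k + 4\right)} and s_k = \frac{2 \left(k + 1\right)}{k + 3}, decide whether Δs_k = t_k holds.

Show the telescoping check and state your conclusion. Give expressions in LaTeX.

s_(k+1) = 2*(k + 2)/(k + 4)
s_(k+1) − s_k = 4/(k**2 + 7*k + 12)
(s_(k+1) − s_k) − t_k = 0

Valid — Δs_k = t_k.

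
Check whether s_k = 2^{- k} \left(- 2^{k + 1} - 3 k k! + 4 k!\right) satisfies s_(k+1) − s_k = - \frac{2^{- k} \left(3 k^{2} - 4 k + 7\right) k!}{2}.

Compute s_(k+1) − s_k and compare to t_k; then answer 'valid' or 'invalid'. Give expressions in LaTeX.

valid; difference matches t_k

s_(k+1) = (-4*2**k - 3*k**2*factorial(k) - 2*k*factorial(k) + factorial(k))/(2*2**k)
s_(k+1) − s_k = -(3*k**2 - 4*k + 7)*factorial(k)/(2*2**k)
(s_(k+1) − s_k) − t_k = 0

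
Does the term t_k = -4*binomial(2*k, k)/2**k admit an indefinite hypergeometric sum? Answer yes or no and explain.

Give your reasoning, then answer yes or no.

t_(k+1)/t_k = (2*k + 1)/(k + 1).
Normal form (A,B,C) = (2*k + 1, k + 1, 1).
Key eq: (2*k + 1)·f(k+1) = (k)·f(k) + (1).
deg f ≤ -1 (via 1,1,0).
deg f ≤ -1 is impossible — no certificate.

No. Not Gosper-summable.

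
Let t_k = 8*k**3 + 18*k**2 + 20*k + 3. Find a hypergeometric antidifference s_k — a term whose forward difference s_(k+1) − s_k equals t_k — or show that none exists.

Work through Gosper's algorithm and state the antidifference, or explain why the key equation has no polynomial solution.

t_(k+1)/t_k = (8*k**3 + 42*k**2 + 80*k + 49)/(8*k**3 + 18*k**2 + 20*k + 3).
Normal form (A,B,C) = (1, 1, k**3 + 9*k**2/4 + 5*k/2 + 3/8).
Solve (1)·f(k+1) − (1)·f(k) = k**3 + 9*k**2/4 + 5*k/2 + 3/8.
From deg A=0, deg B=0, deg C=3: d=4.
Solving with deg f ≤ 4: f(k) = k*(2*k**3 + 2*k**2 + 3*k - 4)/8.
Certificate R = B(k−1)f/C = k*(2*k**3 + 2*k**2 + 3*k - 4)/(8*k**3 + 18*k**2 + 20*k + 3) gives s_k = k*(2*k**3 + 2*k**2 + 3*k - 4).
Check: Δs_k = 8*k**3 + 18*k**2 + 20*k + 3. ✓

s_k = k*(2*k**3 + 2*k**2 + 3*k - 4)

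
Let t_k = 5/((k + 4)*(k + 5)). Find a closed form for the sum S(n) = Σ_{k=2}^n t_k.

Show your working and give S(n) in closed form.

S(n) = 5*(n - 1)/(6*(n + 5))

r(k) = (k + 4)/(k + 6) after simplifying.
Take A(k)=k + 4, B(k)=k + 6, C(k)=1.
Solve (k + 4)·f(k+1) − (k + 5)·f(k) = 1.
d = 1 from the (1,1,0) case.
Match coefficients ⇒ f(k) = k/4.
Get s_k = R·t_k = 5*k/(4*(k + 4)) with R(k) = B(k−1)f(k)/C(k) = k*(k + 5)/4.
Verify: 5/(k**2 + 9*k + 20) matches t_k.
s_(n+1) = 5*(n + 1)/(4*(n + 5)) and s_(2) = 5/12, so S(n) = 5*(n - 1)/(6*(n + 5)).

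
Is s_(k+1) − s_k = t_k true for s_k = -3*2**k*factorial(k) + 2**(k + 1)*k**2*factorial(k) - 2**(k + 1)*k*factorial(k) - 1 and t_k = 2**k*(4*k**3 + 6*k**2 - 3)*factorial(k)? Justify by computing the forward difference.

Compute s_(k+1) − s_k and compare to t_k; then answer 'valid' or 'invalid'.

valid; difference matches t_k

s_(k+1) = 4*2**k*k**3*factorial(k) + 8*2**k*k**2*factorial(k) - 2*2**k*k*factorial(k) - 6*2**k*factorial(k) - 1
s_(k+1) − s_k = 2**k*(4*k**3 + 6*k**2 - 3)*factorial(k)
(s_(k+1) − s_k) − t_k = 0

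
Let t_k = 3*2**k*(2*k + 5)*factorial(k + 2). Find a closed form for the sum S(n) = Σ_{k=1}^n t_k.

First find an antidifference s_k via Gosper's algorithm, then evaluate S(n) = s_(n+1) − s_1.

S(n) = 6*2**n*factorial(n + 3) - 36

t_(k+1)/t_k = 2*(k + 3)*(2*k + 7)/(2*k + 5).
Take A(k)=2*k + 6, B(k)=1, C(k)=k + 5/2.
f must satisfy (2*k + 6)·f(k+1) − (1)·f(k) = k + 5/2.
From deg A=1, deg B=0, deg C=1: d=0.
A polynomial solution: f(k) = 1/2.
R(k) = B(k−1)·f(k)/C(k) = 1/(2*k + 5); s_k = R·t_k = 3*2**k*factorial(k + 2).
Δs = 3*2**k*(2*k + 5)*factorial(k + 2), as required.
Telescope: S(n) = s_(n+1) − s_(1) = 6*2**n*factorial(n + 3) − (36) = 6*2**n*factorial(n + 3) - 36.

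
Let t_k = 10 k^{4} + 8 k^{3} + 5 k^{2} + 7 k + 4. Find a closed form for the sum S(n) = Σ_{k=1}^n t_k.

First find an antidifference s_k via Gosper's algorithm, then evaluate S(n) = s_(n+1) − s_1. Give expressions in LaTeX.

S(n) = n \left(2 n^{4} + 7 n^{3} + 9 n^{2} + 8 n + 8\right)

The ratio is (10*k**4 + 48*k**3 + 89*k**2 + 81*k + 34)/(10*k**4 + 8*k**3 + 5*k**2 + 7*k + 4).
Factor: A=1; B=1; C=k**4 + 4*k**3/5 + k**2/2 + 7*k/10 + 2/5.
Solve (1)·f(k+1) − (1)·f(k) = k**4 + 4*k**3/5 + k**2/2 + 7*k/10 + 2/5.
Bound: deg f ≤ 5.
Solve for f: f(k) = k*(2*k**4 - 3*k**3 + k**2 + 3*k + 1)/10 (degree 5 ≤ 5).
Get s_k = R·t_k = k*(2*k**4 - 3*k**3 + k**2 + 3*k + 1) with R(k) = B(k−1)f(k)/C(k) = k*(2*k**4 - 3*k**3 + k**2 + 3*k + 1)/(10*k**4 + 8*k**3 + 5*k**2 + 7*k + 4).
Verify: 10*k**4 + 8*k**3 + 5*k**2 + 7*k + 4 matches t_k.
Telescope: S(n) = s_(n+1) − s_(1) = 2*n**5 + 7*n**4 + 9*n**3 + 8*n**2 + 8*n + 4 − (4) = n*(2*n**4 + 7*n**3 + 9*n**2 + 8*n + 8).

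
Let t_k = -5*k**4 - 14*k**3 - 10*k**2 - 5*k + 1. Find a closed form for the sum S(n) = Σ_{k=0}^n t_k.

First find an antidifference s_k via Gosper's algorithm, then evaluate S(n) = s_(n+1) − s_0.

S(n) = -n**5 - 6*n**4 - 12*n**3 - 11*n**2 - 3*n + 1

Ratio r(k) = (5*k**4 + 34*k**3 + 82*k**2 + 87*k + 33)/(5*k**4 + 14*k**3 + 10*k**2 + 5*k - 1).
Factor: A=1; B=1; C=k**4 + 14*k**3/5 + 2*k**2 + k - 1/5.
Key eq: (1)·f(k+1) = (1)·f(k) + (k**4 + 14*k**3/5 + 2*k**2 + k - 1/5).
From deg A=0, deg B=0, deg C=4: d=5.
Solving with deg f ≤ 5: f(k) = k*(k**4 + k**3 - 2*k**2 + k - 2)/5.
Get s_k = R·t_k = k*(-k**4 - k**3 + 2*k**2 - k + 2) with R(k) = B(k−1)f(k)/C(k) = k*(k**4 + k**3 - 2*k**2 + k - 2)/(5*k**4 + 14*k**3 + 10*k**2 + 5*k - 1).
Δs = -5*k**4 - 14*k**3 - 10*k**2 - 5*k + 1, as required.
Telescope: S(n) = s_(n+1) − s_(0) = -n**5 - 6*n**4 - 12*n**3 - 11*n**2 - 3*n + 1 − (0) = -n**5 - 6*n**4 - 12*n**3 - 11*n**2 - 3*n + 1.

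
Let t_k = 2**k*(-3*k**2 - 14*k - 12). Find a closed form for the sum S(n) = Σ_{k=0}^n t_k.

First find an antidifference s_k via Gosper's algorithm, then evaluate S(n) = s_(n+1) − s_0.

S(n) = -6*2**n*n**2 - 16*2**n*n - 14*2**n + 2

r(k) = 2*(3*k**2 + 20*k + 29)/(3*k**2 + 14*k + 12) after simplifying.
Take A(k)=2, B(k)=1, C(k)=k**2 + 14*k/3 + 4.
Set up (2)·f(k+1) − (1)·f(k) − (k**2 + 14*k/3 + 4) = 0.
d = 2 from the (0,0,2) case.
Solve for f: f(k) = (3*k**2 + 2*k + 2)/3 (degree 2 ≤ 2).
Get s_k = R·t_k = 2**k*(-3*k**2 - 2*k - 2) with R(k) = B(k−1)f(k)/C(k) = (3*k**2 + 2*k + 2)/(3*k**2 + 14*k + 12).
s_(k+1) − s_k = 2**k*(-3*k**2 - 14*k - 12) = t_k.
Telescope: S(n) = s_(n+1) − s_(0) = 2**(n + 1)*(-3*n**2 - 8*n - 7) − (-2) = -6*2**n*n**2 - 16*2**n*n - 14*2**n + 2.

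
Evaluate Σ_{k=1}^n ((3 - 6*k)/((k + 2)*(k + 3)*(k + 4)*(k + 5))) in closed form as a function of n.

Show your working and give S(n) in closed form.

Ratio r(k) = (k + 2)*(2*k + 1)/((k + 6)*(2*k - 1)).
Normal form (A,B,C) = (k + 2, k + 6, k - 1/2).
Set up (k + 2)·f(k+1) − (k + 5)·f(k) − (k - 1/2) = 0.
d = 3 from the (1,1,1) case.
Solving with deg f ≤ 3: f(k) = k*(k**2 + 9*k - 46)/144.
So s_k = (B(k−1)f/C)·t_k = (k*(k + 5)*(k**2 + 9*k - 46)/(72*(2*k - 1)))·t_k = -k*(k**2 + 9*k - 46)/(24*(k + 2)*(k + 3)*(k + 4)).
Check: Δs_k = 3*(1 - 2*k)/(k**4 + 14*k**3 + 71*k**2 + 154*k + 120). ✓
Telescope: S(n) = s_(n+1) − s_(1) = (-n**3 - 12*n**2 + 25*n + 36)/(24*(n**3 + 12*n**2 + 47*n + 60)) − (1/40) = n*(-n**2 - 12*n - 2)/(15*(n**3 + 12*n**2 + 47*n + 60)).

S(n) = n*(-n**2 - 12*n - 2)/(15*(n**3 + 12*n**2 + 47*n + 60))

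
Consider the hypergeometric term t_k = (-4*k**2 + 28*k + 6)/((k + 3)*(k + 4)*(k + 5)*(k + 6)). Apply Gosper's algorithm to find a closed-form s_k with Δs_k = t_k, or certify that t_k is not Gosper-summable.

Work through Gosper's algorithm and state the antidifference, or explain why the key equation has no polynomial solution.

s_k = -k*(k**2 - 108*k + 47)/(30*(k + 3)*(k + 4)*(k + 5))

The ratio is (2*k**3 - 4*k**2 - 45*k - 45)/(2*k**3 - 101*k - 21).
So A=k + 3 and B=k + 7, with C=k**2 - 7*k - 3/2.
Set up (k + 3)·f(k+1) − (k + 6)·f(k) − (k**2 - 7*k - 3/2) = 0.
Bound: deg f ≤ 3.
Solving with deg f ≤ 3: f(k) = k*(k**2 - 108*k + 47)/120.
Get s_k = R·t_k = -k*(k**2 - 108*k + 47)/(30*(k + 3)*(k + 4)*(k + 5)) with R(k) = B(k−1)f(k)/C(k) = k*(k + 6)*(k**2 - 108*k + 47)/(60*(2*k**2 - 14*k - 3)).
Check: Δs_k = 2*(-2*k**2 + 14*k + 3)/(k**4 + 18*k**3 + 119*k**2 + 342*k + 360). ✓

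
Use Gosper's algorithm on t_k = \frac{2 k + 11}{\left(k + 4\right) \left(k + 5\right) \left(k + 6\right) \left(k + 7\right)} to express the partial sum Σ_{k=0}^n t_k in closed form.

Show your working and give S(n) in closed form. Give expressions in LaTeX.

Ratio r(k) = (k + 4)*(2*k + 13)/((k + 8)*(2*k + 11)).
A = k + 4, B = k + 8, C = k + 11/2.
f must satisfy (k + 4)·f(k+1) − (k + 7)·f(k) = k + 11/2.
From deg A=1, deg B=1, deg C=1: d=3.
A polynomial solution: f(k) = k*(k + 5)*(k + 10)/48.
Then R = B(k−1)f/C = k*(k + 5)*(k + 7)*(k + 10)/(24*(2*k + 11)), so s_k = R(k)·t_k = k*(k + 10)/(24*(k**2 + 10*k + 24)).
Verify: (2*k + 11)/(k**4 + 22*k**3 + 179*k**2 + 638*k + 840) matches t_k.
Telescope: S(n) = s_(n+1) − s_(0) = (n**2 + 12*n + 11)/(24*(n**2 + 12*n + 35)) − (0) = (n**2 + 12*n + 11)/(24*(n**2 + 12*n + 35)).

S(n) = \frac{n^{2} + 12 n + 11}{24 \left(n^{2} + 12 n + 35\right)}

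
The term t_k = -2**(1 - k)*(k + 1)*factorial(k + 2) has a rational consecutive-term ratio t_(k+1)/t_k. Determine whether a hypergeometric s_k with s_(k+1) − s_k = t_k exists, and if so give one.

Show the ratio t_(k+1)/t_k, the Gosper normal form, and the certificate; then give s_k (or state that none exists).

s_k = -2**(2 - k)*factorial(k + 2)

r(k) = (k + 2)*(k + 3)/(2*(k + 1)) after simplifying.
So A=k/2 + 3/2 and B=1, with C=k + 1.
Key eq: (k/2 + 3/2)·f(k+1) = (1)·f(k) + (k + 1).
From deg A=1, deg B=0, deg C=1: d=0.
Solving with deg f ≤ 0: f(k) = 2.
Then R = B(k−1)f/C = 2/(k + 1), so s_k = R(k)·t_k = -2**(2 - k)*factorial(k + 2).
Δs = -2**(1 - k)*(k + 1)*factorial(k + 2), as required.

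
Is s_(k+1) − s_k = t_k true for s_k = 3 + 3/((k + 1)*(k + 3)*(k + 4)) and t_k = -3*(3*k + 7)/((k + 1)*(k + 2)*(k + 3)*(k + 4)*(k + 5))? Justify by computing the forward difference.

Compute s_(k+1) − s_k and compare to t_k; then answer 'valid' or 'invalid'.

valid (s_(k+1) − s_k reduces to t_k)

s_(k+1) = 3 + 3/((k + 2)*(k + 4)*(k + 5))
s_(k+1) − s_k = 3*(-3*k - 7)/(k**5 + 15*k**4 + 85*k**3 + 225*k**2 + 274*k + 120)
(s_(k+1) − s_k) − t_k = 0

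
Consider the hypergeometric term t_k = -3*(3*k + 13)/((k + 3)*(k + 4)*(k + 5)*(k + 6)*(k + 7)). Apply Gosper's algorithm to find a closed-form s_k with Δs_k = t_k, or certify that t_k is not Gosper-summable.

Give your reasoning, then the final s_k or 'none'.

s_k = k*(-k**2 - 14*k - 63)/(30*(k**3 + 14*k**2 + 63*k + 90))

Compute t_(k+1)/t_k: get (k + 3)*(3*k + 16)/((k + 8)*(3*k + 13)).
So A=k + 3 and B=k + 8, with C=k + 13/3.
f must satisfy (k + 3)·f(k+1) − (k + 7)·f(k) = k + 13/3.
Bound: deg f ≤ 4.
Match coefficients ⇒ f(k) = k*(k + 4)*(k**2 + 14*k + 63)/270.
Certificate R = B(k−1)f/C = k*(k + 4)*(k + 7)*(k**2 + 14*k + 63)/(90*(3*k + 13)) gives s_k = k*(-k**2 - 14*k - 63)/(30*(k**3 + 14*k**2 + 63*k + 90)).
s_(k+1) − s_k = 3*(-3*k - 13)/(k**5 + 25*k**4 + 245*k**3 + 1175*k**2 + 2754*k + 2520) = t_k.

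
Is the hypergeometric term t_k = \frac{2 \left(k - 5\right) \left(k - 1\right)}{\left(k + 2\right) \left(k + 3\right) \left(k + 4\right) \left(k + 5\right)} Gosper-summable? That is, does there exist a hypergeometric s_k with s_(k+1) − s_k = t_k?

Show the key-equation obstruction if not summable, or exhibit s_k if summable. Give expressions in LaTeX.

Yes. s_k = \frac{k \left(k^{2} - 3 k + 32\right)}{6 \left(k^{3} + 9 k^{2} + 26 k + 24\right)}.

Compute t_(k+1)/t_k: get k*(k - 4)*(k + 2)/((k - 5)*(k - 1)*(k + 6)).
Factor: A=k + 2; B=k + 6; C=k**2 - 6*k + 5.
f must satisfy (k + 2)·f(k+1) − (k + 5)·f(k) = k**2 - 6*k + 5.
From deg A=1, deg B=1, deg C=2: d=3.
Coefficient equations give f(k) = k*(k**2 - 3*k + 32)/12.
R(k) = B(k−1)·f(k)/C(k) = k*(k + 5)*(k**2 - 3*k + 32)/(12*(k - 5)*(k - 1)); s_k = R·t_k = k*(k**2 - 3*k + 32)/(6*(k**3 + 9*k**2 + 26*k + 24)).
Δs = 2*(k**2 - 6*k + 5)/(k**4 + 14*k**3 + 71*k**2 + 154*k + 120), as required.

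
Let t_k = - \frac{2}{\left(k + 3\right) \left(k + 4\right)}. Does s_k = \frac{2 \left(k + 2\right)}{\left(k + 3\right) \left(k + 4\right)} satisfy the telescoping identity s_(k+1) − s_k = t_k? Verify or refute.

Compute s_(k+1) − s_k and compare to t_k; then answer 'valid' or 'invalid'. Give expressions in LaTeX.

Invalid: residual \frac{8}{k^{3} + 12 k^{2} + 47 k + 60} ≠ 0.

s_(k+1) = 2*(k + 3)/((k + 4)*(k + 5))
s_(k+1) − s_k = 2*(-k - 1)/(k**3 + 12*k**2 + 47*k + 60)
(s_(k+1) − s_k) − t_k = 8/(k**3 + 12*k**2 + 47*k + 60)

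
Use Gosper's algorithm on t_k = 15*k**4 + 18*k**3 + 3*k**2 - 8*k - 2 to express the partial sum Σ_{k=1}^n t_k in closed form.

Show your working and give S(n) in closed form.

Ratio r(k) = (15*k**4 + 78*k**3 + 147*k**2 + 112*k + 26)/(15*k**4 + 18*k**3 + 3*k**2 - 8*k - 2).
Normal form (A,B,C) = (1, 1, k**4 + 6*k**3/5 + k**2/5 - 8*k/15 - 2/15).
Need (1)·f(k+1) − (1)·f(k) = k**4 + 6*k**3/5 + k**2/5 - 8*k/15 - 2/15.
d = 5 from the (0,0,4) case.
A polynomial solution: f(k) = k*(3*k**4 - 3*k**3 - 3*k**2 - k + 2)/15.
Then R = B(k−1)f/C = k*(3*k**4 - 3*k**3 - 3*k**2 - k + 2)/(15*k**4 + 18*k**3 + 3*k**2 - 8*k - 2), so s_k = R(k)·t_k = k*(3*k**4 - 3*k**3 - 3*k**2 - k + 2).
Check: Δs_k = 15*k**4 + 18*k**3 + 3*k**2 - 8*k - 2. ✓
s_(n+1) = 3*n**5 + 12*n**4 + 15*n**3 + 2*n**2 - 6*n - 2 and s_(1) = -2, so S(n) = n*(3*n**4 + 12*n**3 + 15*n**2 + 2*n - 6).

S(n) = n*(3*n**4 + 12*n**3 + 15*n**2 + 2*n - 6)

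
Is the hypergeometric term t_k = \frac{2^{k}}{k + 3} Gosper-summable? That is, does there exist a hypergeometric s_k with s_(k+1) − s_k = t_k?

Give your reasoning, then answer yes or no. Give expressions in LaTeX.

Ratio r(k) = 2*(k + 3)/(k + 4).
So A=2*k + 6 and B=k + 4, with C=1.
Set up (2*k + 6)·f(k+1) − (k + 3)·f(k) − (1) = 0.
Bound: deg f ≤ -1.
d = -1 < 0 ⇒ no nonzero polynomial f; not summable.

No — negative degree bound, so no certificate f.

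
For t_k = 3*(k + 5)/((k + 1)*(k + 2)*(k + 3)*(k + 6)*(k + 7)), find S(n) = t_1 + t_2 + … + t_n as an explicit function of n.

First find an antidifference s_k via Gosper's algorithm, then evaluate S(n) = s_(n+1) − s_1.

Ratio r(k) = (k + 1)*(k + 6)**2/((k + 4)*(k + 5)*(k + 8)).
A = k + 1, B = k + 8, C = k**3 + 14*k**2 + 65*k + 100.
Set up (k + 1)·f(k+1) − (k + 7)·f(k) − (k**3 + 14*k**2 + 65*k + 100) = 0.
From deg A=1, deg B=1, deg C=3: d=6.
Coefficient equations give f(k) = k*(k + 3)*(k + 4)**2*(k + 5)**2/36.
R(k) = B(k−1)·f(k)/C(k) = k*(k + 3)*(k + 4)*(k + 7)/36; s_k = R·t_k = k*(k**2 + 9*k + 20)/(12*(k**3 + 9*k**2 + 20*k + 12)).
Check: Δs_k = 3*(k + 5)/(k**5 + 19*k**4 + 131*k**3 + 401*k**2 + 540*k + 252). ✓
Σ_(k=1)^n t_k = s_(n+1) − s_(1) = ((n**3 + 12*n**2 + 41*n + 30)/(12*(n**3 + 12*n**2 + 41*n + 42))) − (5/84), i.e. n*(n**2 + 12*n + 41)/(42*(n**3 + 12*n**2 + 41*n + 42)).

S(n) = n*(n**2 + 12*n + 41)/(42*(n**3 + 12*n**2 + 41*n + 42))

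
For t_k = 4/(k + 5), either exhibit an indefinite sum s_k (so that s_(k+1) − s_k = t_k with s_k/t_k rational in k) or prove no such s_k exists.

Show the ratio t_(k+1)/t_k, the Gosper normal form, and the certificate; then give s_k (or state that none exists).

none (Gosper's algorithm certifies no s_k)

r(k) = (k + 5)/(k + 6) after simplifying.
Factor: A=k + 5; B=k + 6; C=1.
Key eq: (k + 5)·f(k+1) = (k + 5)·f(k) + (1).
d = 0 from the (1,1,0) case.
Write f(k) = c0. Then LHS − RHS = -1, requiring -1 = 0: contradictory. No certificate.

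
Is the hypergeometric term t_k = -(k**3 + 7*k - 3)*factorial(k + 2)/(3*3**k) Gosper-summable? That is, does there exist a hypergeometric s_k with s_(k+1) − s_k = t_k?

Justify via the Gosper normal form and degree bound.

Yes. s_k = -(k**2 - 2*k + 2)*factorial(k + 2)/3**k.

Ratio r(k) = (k + 3)*(7*k + (k + 1)**3 + 4)/(3*(k**3 + 7*k - 3)).
Gosper form: A/B · C(k+1)/C(k) with A=k/3 + 1, B=1, C=k**3 + 7*k - 3.
Key eq: (k/3 + 1)·f(k+1) = (1)·f(k) + (k**3 + 7*k - 3).
d = 2 from the (1,0,3) case.
A polynomial solution: f(k) = 3*(k**2 - 2*k + 2).
Certificate R = B(k−1)f/C = 3*(k**2 - 2*k + 2)/(k**3 + 7*k - 3) gives s_k = -(k**2 - 2*k + 2)*factorial(k + 2)/3**k.
Δs = -(k**3 + 7*k - 3)*factorial(k + 2)/(3*3**k), as required.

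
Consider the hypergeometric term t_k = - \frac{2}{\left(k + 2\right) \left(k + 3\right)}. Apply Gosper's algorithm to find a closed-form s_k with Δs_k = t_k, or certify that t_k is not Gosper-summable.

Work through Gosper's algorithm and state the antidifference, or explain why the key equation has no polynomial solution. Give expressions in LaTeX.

The ratio is (k + 2)/(k + 4).
So A=k + 2 and B=k + 4, with C=1.
f must satisfy (k + 2)·f(k+1) − (k + 3)·f(k) = 1.
Bound: deg f ≤ 1.
Match coefficients ⇒ f(k) = k/2.
Get s_k = R·t_k = -k/(k + 2) with R(k) = B(k−1)f(k)/C(k) = k*(k + 3)/2.
Check: Δs_k = -2/(k**2 + 5*k + 6). ✓

s_k = - \frac{k}{k + 2}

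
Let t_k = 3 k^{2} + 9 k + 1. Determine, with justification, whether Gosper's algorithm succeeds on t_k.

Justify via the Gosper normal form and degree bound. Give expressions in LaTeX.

t_(k+1)/t_k = (3*k**2 + 15*k + 13)/(3*k**2 + 9*k + 1).
A = 1, B = 1, C = k**2 + 3*k + 1/3.
Solve (1)·f(k+1) − (1)·f(k) = k**2 + 3*k + 1/3.
Degrees (0,0,2) ⇒ d ≤ 3.
Match coefficients ⇒ f(k) = k*(k**2 + 3*k - 3)/3.
So s_k = (B(k−1)f/C)·t_k = (k*(k**2 + 3*k - 3)/(3*k**2 + 9*k + 1))·t_k = k*(k**2 + 3*k - 3).
Δs = 3*k**2 + 9*k + 1, as required.

Yes. s_k = k \left(k^{2} + 3 k - 3\right).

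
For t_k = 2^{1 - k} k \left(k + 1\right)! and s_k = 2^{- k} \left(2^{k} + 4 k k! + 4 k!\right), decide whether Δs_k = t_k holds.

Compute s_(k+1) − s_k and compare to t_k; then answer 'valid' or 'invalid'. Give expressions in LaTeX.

valid; difference matches t_k

s_(k+1) = (2**k + 2*k**2*factorial(k) + 6*k*factorial(k) + 4*factorial(k))/2**k
s_(k+1) − s_k = 2**(1 - k)*k*factorial(k + 1)
(s_(k+1) − s_k) − t_k = 0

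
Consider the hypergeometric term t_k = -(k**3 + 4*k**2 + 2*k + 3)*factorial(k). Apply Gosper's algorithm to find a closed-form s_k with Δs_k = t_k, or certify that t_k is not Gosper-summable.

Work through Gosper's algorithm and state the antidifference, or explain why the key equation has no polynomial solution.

s_k = -(k - 1)*(k + 3)*factorial(k)

Ratio r(k) = (k**4 + 8*k**3 + 20*k**2 + 23*k + 10)/(k**3 + 4*k**2 + 2*k + 3).
Factor: A=k + 1; B=1; C=k**3 + 4*k**2 + 2*k + 3.
Solve (k + 1)·f(k+1) − (1)·f(k) = k**3 + 4*k**2 + 2*k + 3.
d = 2 from the (1,0,3) case.
A polynomial solution: f(k) = (k - 1)*(k + 3).
So s_k = (B(k−1)f/C)·t_k = ((k - 1)*(k + 3)/(k**3 + 4*k**2 + 2*k + 3))·t_k = -(k - 1)*(k + 3)*factorial(k).
Check: Δs_k = -(k**3 + 4*k**2 + 2*k + 3)*factorial(k). ✓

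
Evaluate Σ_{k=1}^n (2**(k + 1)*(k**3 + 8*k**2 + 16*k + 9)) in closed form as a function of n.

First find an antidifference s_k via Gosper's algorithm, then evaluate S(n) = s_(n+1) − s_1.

t_(k+1)/t_k = 2*(k**3 + 11*k**2 + 35*k + 34)/(k**3 + 8*k**2 + 16*k + 9).
Factor: A=2; B=1; C=k**3 + 8*k**2 + 16*k + 9.
Key eq: (2)·f(k+1) = (1)·f(k) + (k**3 + 8*k**2 + 16*k + 9).
Bound: deg f ≤ 3.
Match coefficients ⇒ f(k) = k**3 + 2*k**2 + 2*k - 1.
Certificate R = B(k−1)f/C = (k**3 + 2*k**2 + 2*k - 1)/((k + 1)*(k**2 + 7*k + 9)) gives s_k = 2**(k + 1)*(k**3 + 2*k**2 + 2*k - 1).
s_(k+1) − s_k = 2**(k + 1)*(k**3 + 8*k**2 + 16*k + 9) = t_k.
s_(n+1) = 2**(n + 2)*(n**3 + 5*n**2 + 9*n + 4) and s_(1) = 16, so S(n) = 4*2**n*n**3 + 20*2**n*n**2 + 36*2**n*n + 16*2**n - 16.

S(n) = 4*2**n*n**3 + 20*2**n*n**2 + 36*2**n*n + 16*2**n - 16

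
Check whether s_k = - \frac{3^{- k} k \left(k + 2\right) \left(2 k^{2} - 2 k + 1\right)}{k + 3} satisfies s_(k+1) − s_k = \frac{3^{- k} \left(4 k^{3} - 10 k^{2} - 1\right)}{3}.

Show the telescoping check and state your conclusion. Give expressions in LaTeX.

s_(k+1) = (k + 1)*(k + 3)*(2*k - 2*(k + 1)**2 + 1)/(3*3**k*(k + 4))
s_(k+1) − s_k = (4*k**5 + 14*k**4 - 30*k**3 - 85*k**2 - 9*k - 9)/(3*3**k*(k**2 + 7*k + 12))
(s_(k+1) − s_k) − t_k = (-4*k**4 - 8*k**3 + 36*k**2 - 2*k + 3)/(3*3**k*(k**2 + 7*k + 12))

Invalid: residual \frac{3^{- k} \left(- 4 k^{4} - 8 k^{3} + 36 k^{2} - 2 k + 3\right)}{3 \left(k^{2} + 7 k + 12\right)} ≠ 0.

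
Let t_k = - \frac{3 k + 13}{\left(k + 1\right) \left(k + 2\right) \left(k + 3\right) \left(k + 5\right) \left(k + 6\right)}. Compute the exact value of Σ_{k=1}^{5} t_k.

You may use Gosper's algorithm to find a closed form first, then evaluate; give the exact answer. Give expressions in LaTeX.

Σ = -145/5544

r(k) = (k + 1)*(k + 5)*(3*k + 16)/((k + 4)*(k + 7)*(3*k + 13)) after simplifying.
Gosper form: A/B · C(k+1)/C(k) with A=k + 1, B=k + 7, C=k**2 + 25*k/3 + 52/3.
Need (k + 1)·f(k+1) − (k + 6)·f(k) = k**2 + 25*k/3 + 52/3.
Bound: deg f ≤ 5.
A polynomial solution: f(k) = k*(k + 3)*(k + 4)*(k**2 + 8*k + 17)/30.
Then R = B(k−1)f/C = k*(k + 3)*(k + 6)*(k**2 + 8*k + 17)/(10*(3*k + 13)), so s_k = R(k)·t_k = k*(-k**2 - 8*k - 17)/(10*(k**3 + 8*k**2 + 17*k + 10)).
s_(k+1) − s_k = (-3*k - 13)/(k**5 + 17*k**4 + 107*k**3 + 307*k**2 + 396*k + 180) = t_k.
Σ_(k=1)^(5) t_k = s_(6) − s_(1) = -303/3080 − (-13/180) = -145/5544.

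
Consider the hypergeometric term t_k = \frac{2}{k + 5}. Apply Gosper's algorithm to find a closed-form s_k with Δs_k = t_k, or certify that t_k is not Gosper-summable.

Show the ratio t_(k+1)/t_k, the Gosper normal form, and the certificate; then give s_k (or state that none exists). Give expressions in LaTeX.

t_(k+1)/t_k = (k + 5)/(k + 6).
So A=k + 5 and B=k + 6, with C=1.
Need (k + 5)·f(k+1) − (k + 5)·f(k) = 1.
Degrees (1,1,0) ⇒ d ≤ 0.
Write f(k) = c0. Then LHS − RHS = -1, requiring -1 = 0: contradictory. No certificate.

none (Gosper's algorithm certifies no s_k)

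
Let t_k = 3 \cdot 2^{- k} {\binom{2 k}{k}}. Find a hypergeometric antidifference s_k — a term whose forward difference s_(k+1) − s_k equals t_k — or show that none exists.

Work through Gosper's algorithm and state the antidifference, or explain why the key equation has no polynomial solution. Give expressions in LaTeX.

t_(k+1)/t_k = (2*k + 1)/(k + 1).
Factor: A=2*k + 1; B=k + 1; C=1.
Set up (2*k + 1)·f(k+1) − (k)·f(k) − (1) = 0.
d = -1 from the (1,1,0) case.
d = -1 < 0 ⇒ no nonzero polynomial f; not summable.

not Gosper-summable; s_k does not exist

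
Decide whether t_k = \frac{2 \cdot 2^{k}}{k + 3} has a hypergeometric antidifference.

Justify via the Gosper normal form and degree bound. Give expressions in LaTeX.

No — t_k has no hypergeometric antidifference.

Ratio r(k) = 2*(k + 3)/(k + 4).
A = 2*k + 6, B = k + 4, C = 1.
Need (2*k + 6)·f(k+1) − (k + 3)·f(k) = 1.
d = -1 from the (1,1,0) case.
deg f ≤ -1 is impossible — no certificate.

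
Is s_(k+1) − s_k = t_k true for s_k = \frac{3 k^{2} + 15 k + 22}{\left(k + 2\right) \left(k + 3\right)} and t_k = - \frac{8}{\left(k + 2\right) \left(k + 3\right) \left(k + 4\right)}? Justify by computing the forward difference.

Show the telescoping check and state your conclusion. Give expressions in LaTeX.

Valid — Δs_k = t_k.

s_(k+1) = (15*k + 3*(k + 1)**2 + 37)/((k + 3)*(k + 4))
s_(k+1) − s_k = -8/(k**3 + 9*k**2 + 26*k + 24)
(s_(k+1) − s_k) − t_k = 0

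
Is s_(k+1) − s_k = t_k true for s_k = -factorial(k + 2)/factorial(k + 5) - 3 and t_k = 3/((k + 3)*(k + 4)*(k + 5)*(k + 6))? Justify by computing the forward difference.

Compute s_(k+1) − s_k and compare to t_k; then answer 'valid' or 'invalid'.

Valid — Δs_k = t_k.

s_(k+1) = -factorial(k + 3)/factorial(k + 6) - 3
s_(k+1) − s_k = 3/((k + 3)*(k + 4)*(k + 5)*(k + 6))
(s_(k+1) − s_k) − t_k = 0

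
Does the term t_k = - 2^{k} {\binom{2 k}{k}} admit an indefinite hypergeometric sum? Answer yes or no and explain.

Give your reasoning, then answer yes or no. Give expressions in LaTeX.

t_(k+1)/t_k = 4*(2*k + 1)/(k + 1).
Gosper form: A/B · C(k+1)/C(k) with A=8*k + 4, B=k + 1, C=1.
Set up (8*k + 4)·f(k+1) − (k)·f(k) − (1) = 0.
From deg A=1, deg B=1, deg C=0: d=-1.
d = -1 < 0 ⇒ no nonzero polynomial f; not summable.

No — t_k has no hypergeometric antidifference.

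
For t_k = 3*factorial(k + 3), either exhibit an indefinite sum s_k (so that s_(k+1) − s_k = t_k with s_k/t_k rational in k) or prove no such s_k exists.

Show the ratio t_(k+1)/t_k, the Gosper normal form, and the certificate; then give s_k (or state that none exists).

Ratio r(k) = k + 4.
A = k + 4, B = 1, C = 1.
f must satisfy (k + 4)·f(k+1) − (1)·f(k) = 1.
deg f ≤ -1 (via 1,0,0).
d = -1 < 0 ⇒ no nonzero polynomial f; not summable.

none — t_k is not Gosper-summable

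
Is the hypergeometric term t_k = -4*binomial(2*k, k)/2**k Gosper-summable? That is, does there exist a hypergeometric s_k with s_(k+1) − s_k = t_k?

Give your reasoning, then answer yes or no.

No. Not Gosper-summable.

r(k) = (2*k + 1)/(k + 1) after simplifying.
A = 2*k + 1, B = k + 1, C = 1.
Set up (2*k + 1)·f(k+1) − (k)·f(k) − (1) = 0.
Bound: deg f ≤ -1.
d = -1 < 0 ⇒ no nonzero polynomial f; not summable.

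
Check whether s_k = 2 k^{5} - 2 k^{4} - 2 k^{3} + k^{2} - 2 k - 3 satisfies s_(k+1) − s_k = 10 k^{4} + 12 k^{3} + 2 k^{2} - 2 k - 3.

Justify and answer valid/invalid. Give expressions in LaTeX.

s_(k+1) = 2*k**5 + 8*k**4 + 10*k**3 + 3*k**2 - 4*k - 6
s_(k+1) − s_k = 10*k**4 + 12*k**3 + 2*k**2 - 2*k - 3
(s_(k+1) − s_k) − t_k = 0

Valid — Δs_k = t_k.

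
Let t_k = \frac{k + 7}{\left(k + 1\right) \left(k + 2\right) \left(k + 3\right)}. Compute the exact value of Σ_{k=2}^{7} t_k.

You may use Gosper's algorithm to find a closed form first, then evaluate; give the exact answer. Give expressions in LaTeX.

Ratio r(k) = (k + 1)*(k + 8)/((k + 4)*(k + 7)).
So A=k + 1 and B=k + 4, with C=k + 7.
Solve (k + 1)·f(k+1) − (k + 3)·f(k) = k + 7.
d = 2 from the (1,1,1) case.
Coefficient equations give f(k) = k*(2*k + 5).
Certificate R = B(k−1)f/C = k*(k + 3)*(2*k + 5)/(k + 7) gives s_k = k*(2*k + 5)/((k + 1)*(k + 2)).
Check: Δs_k = (k + 7)/(k**3 + 6*k**2 + 11*k + 6). ✓
Sum = s_(8) − s_(2); s_(8) = 28/15, s_(2) = 3/2 ⇒ 11/30.

Σ = 11/30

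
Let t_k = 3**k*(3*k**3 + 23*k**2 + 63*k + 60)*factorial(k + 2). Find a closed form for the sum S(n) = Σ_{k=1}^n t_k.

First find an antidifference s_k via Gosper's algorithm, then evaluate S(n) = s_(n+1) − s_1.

S(n) = 3*3**n*n**2*factorial(n + 3) + 15*3**n*n*factorial(n + 3) + 21*3**n*factorial(n + 3) - 126

t_(k+1)/t_k = 3*(3*k**4 + 41*k**3 + 214*k**2 + 503*k + 447)/(3*k**3 + 23*k**2 + 63*k + 60).
Gosper form: A/B · C(k+1)/C(k) with A=3*k + 9, B=1, C=k**3 + 23*k**2/3 + 21*k + 20.
f must satisfy (3*k + 9)·f(k+1) − (1)·f(k) = k**3 + 23*k**2/3 + 21*k + 20.
Degrees (1,0,3) ⇒ d ≤ 2.
Coefficient equations give f(k) = (k**2 + 3*k + 3)/3.
R(k) = B(k−1)·f(k)/C(k) = (k**2 + 3*k + 3)/(3*k**3 + 23*k**2 + 63*k + 60); s_k = R·t_k = 3**k*(k**2 + 3*k + 3)*factorial(k + 2).
s_(k+1) − s_k = 3**k*(3*k**3 + 23*k**2 + 63*k + 60)*factorial(k + 2) = t_k.
Telescope: S(n) = s_(n+1) − s_(1) = 3**(n + 1)*(n**2 + 5*n + 7)*factorial(n + 3) − (126) = 3*3**n*n**2*factorial(n + 3) + 15*3**n*n*factorial(n + 3) + 21*3**n*factorial(n + 3) - 126.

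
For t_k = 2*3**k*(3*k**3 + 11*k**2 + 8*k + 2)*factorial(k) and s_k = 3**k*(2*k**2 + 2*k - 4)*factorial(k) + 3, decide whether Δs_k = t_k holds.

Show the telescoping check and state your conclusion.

valid; difference matches t_k

s_(k+1) = 6*3**k*k**3*factorial(k) + 24*3**k*k**2*factorial(k) + 18*3**k*k*factorial(k) + 3
s_(k+1) − s_k = 2*3**k*(3*k**3 + 11*k**2 + 8*k + 2)*factorial(k)
(s_(k+1) − s_k) − t_k = 0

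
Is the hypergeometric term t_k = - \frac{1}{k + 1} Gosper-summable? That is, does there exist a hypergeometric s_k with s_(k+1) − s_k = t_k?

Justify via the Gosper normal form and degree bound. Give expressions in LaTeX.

Step 1: r(k) = (k + 1)/(k + 2).
Gosper form: A/B · C(k+1)/C(k) with A=k + 1, B=k + 2, C=1.
Need (k + 1)·f(k+1) − (k + 1)·f(k) = 1.
From deg A=1, deg B=1, deg C=0: d=0.
Generic f = c0 gives residual -1; -1 = 0 cannot hold, so t_k is not Gosper-summable.

No; the coefficient equations for f are inconsistent.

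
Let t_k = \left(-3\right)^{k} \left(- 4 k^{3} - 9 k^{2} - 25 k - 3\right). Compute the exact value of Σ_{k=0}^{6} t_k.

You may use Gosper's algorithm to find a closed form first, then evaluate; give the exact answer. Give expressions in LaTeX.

Ratio r(k) = 3*(-4*k**3 - 21*k**2 - 55*k - 41)/(4*k**3 + 9*k**2 + 25*k + 3).
Factor: A=-3; B=1; C=k**3 + 9*k**2/4 + 25*k/4 + 3/4.
Solve (-3)·f(k+1) − (1)·f(k) = k**3 + 9*k**2/4 + 25*k/4 + 3/4.
Bound: deg f ≤ 3.
Solve for f: f(k) = -(k**3 + 4*k - 3)/4 (degree 3 ≤ 3).
Certificate R = B(k−1)f/C = -(k**3 + 4*k - 3)/(4*k**3 + 9*k**2 + 25*k + 3) gives s_k = (-3)**k*(k**3 + 4*k - 3).
s_(k+1) − s_k = (-3)**k*(-k**3 - 16*k - 3*(k + 1)**3) = t_k.
Sum = s_(7) − s_(0); s_(7) = -804816, s_(0) = -3 ⇒ -804813.

Σ = -804813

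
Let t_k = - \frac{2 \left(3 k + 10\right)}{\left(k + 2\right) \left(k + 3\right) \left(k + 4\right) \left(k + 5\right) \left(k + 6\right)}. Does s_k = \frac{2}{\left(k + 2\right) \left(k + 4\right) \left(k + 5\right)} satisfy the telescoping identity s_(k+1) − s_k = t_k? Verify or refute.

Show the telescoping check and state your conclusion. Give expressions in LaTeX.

s_(k+1) = 2/((k + 3)*(k + 5)*(k + 6))
s_(k+1) − s_k = 2*(-3*k - 10)/(k**5 + 20*k**4 + 155*k**3 + 580*k**2 + 1044*k + 720)
(s_(k+1) − s_k) − t_k = 0

Valid — Δs_k = t_k.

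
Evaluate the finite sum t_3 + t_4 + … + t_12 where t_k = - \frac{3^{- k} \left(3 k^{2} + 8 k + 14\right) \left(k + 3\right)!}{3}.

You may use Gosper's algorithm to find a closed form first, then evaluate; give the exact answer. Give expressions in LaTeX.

Step 1: r(k) = (k + 4)*(8*k + 3*(k + 1)**2 + 22)/(3*(3*k**2 + 8*k + 14)).
Normal form (A,B,C) = (k/3 + 4/3, 1, k**2 + 8*k/3 + 14/3).
f must satisfy (k/3 + 4/3)·f(k+1) − (1)·f(k) = k**2 + 8*k/3 + 14/3.
Bound: deg f ≤ 1.
Match coefficients ⇒ f(k) = 3*k + 2.
Then R = B(k−1)f/C = 3*(3*k + 2)/(3*k**2 + 8*k + 14), so s_k = R(k)·t_k = -(3*k + 2)*factorial(k + 3)/3**k.
s_(k+1) − s_k = -(3*k**2 + 8*k + 14)*factorial(k + 3)/(3*3**k) = t_k.
Telescoping: Σ = s_(13) − s_(3) = -1176727552000/2187 − (-880/3) = -1176726910480/2187.

Σ = -1176726910480/2187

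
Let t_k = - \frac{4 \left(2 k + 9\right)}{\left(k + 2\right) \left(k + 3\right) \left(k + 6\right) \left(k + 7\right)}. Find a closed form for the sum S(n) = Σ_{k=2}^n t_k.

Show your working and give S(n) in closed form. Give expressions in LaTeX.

r(k) = (k + 2)*(k + 6)*(2*k + 11)/((k + 4)*(k + 8)*(2*k + 9)) after simplifying.
Take A(k)=k + 2, B(k)=k + 8, C(k)=k**3 + 27*k**2/2 + 121*k/2 + 90.
Need (k + 2)·f(k+1) − (k + 7)·f(k) = k**3 + 27*k**2/2 + 121*k/2 + 90.
d = 5 from the (1,1,3) case.
A polynomial solution: f(k) = k*(k + 3)*(k + 4)*(k + 5)*(k + 8)/24.
Then R = B(k−1)f/C = k*(k + 3)*(k + 7)*(k + 8)/(12*(2*k + 9)), so s_k = R(k)·t_k = k*(-k - 8)/(3*(k**2 + 8*k + 12)).
Check: Δs_k = 4*(-2*k - 9)/(k**4 + 18*k**3 + 113*k**2 + 288*k + 252). ✓
Σ_(k=2)^n t_k = s_(n+1) − s_(2) = ((-n**2 - 10*n - 9)/(3*(n**2 + 10*n + 21))) − (-5/24), i.e. (-n**2 - 10*n + 11)/(8*(n**2 + 10*n + 21)).

S(n) = \frac{- n^{2} - 10 n + 11}{8 \left(n^{2} + 10 n + 21\right)}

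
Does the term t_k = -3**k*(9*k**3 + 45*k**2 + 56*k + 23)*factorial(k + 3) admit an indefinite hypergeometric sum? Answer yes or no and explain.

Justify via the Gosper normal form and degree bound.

Yes. s_k = -3**k*(3*k**2 - 2*k + 1)*factorial(k + 3).

Step 1: r(k) = 3*(9*k**4 + 108*k**3 + 461*k**2 + 825*k + 532)/(9*k**3 + 45*k**2 + 56*k + 23).
Take A(k)=3*k + 12, B(k)=1, C(k)=k**3 + 5*k**2 + 56*k/9 + 23/9.
f must satisfy (3*k + 12)·f(k+1) − (1)·f(k) = k**3 + 5*k**2 + 56*k/9 + 23/9.
d = 2 from the (1,0,3) case.
Match coefficients ⇒ f(k) = (3*k**2 - 2*k + 1)/9.
Then R = B(k−1)f/C = (3*k**2 - 2*k + 1)/(9*k**3 + 45*k**2 + 56*k + 23), so s_k = R(k)·t_k = -3**k*(3*k**2 - 2*k + 1)*factorial(k + 3).
Verify: -3**k*(9*k**3 + 45*k**2 + 56*k + 23)*factorial(k + 3) matches t_k.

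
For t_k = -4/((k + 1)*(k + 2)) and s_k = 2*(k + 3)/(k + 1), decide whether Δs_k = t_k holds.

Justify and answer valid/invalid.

s_(k+1) = 2*(k + 4)/(k + 2)
s_(k+1) − s_k = -4/(k**2 + 3*k + 2)
(s_(k+1) − s_k) − t_k = 0

Valid — Δs_k = t_k.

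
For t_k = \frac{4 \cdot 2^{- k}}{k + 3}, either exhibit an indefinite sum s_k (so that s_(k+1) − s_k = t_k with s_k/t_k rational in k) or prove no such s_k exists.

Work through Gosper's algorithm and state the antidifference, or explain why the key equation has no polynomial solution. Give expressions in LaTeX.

no hypergeometric antidifference exists

Step 1: r(k) = (k + 3)/(2*(k + 4)).
Gosper form: A/B · C(k+1)/C(k) with A=k/2 + 3/2, B=k + 4, C=1.
Set up (k/2 + 3/2)·f(k+1) − (k + 3)·f(k) − (1) = 0.
Bound: deg f ≤ -1.
Negative degree bound (-1): no f exists, t_k not Gosper-summable.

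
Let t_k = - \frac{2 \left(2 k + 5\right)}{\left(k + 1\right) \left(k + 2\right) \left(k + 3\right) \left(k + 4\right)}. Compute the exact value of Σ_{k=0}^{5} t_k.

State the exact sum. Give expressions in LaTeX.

Σ = -40/63

r(k) = (k + 1)*(2*k + 7)/((k + 5)*(2*k + 5)) after simplifying.
Take A(k)=k + 1, B(k)=k + 5, C(k)=k + 5/2.
f must satisfy (k + 1)·f(k+1) − (k + 4)·f(k) = k + 5/2.
d = 3 from the (1,1,1) case.
Solving with deg f ≤ 3: f(k) = k*(k + 2)*(k + 4)/6.
R(k) = B(k−1)·f(k)/C(k) = k*(k + 2)*(k + 4)**2/(3*(2*k + 5)); s_k = R·t_k = 2*k*(-k - 4)/(3*(k**2 + 4*k + 3)).
Check: Δs_k = 2*(-2*k - 5)/(k**4 + 10*k**3 + 35*k**2 + 50*k + 24). ✓
Evaluate s at k=6 and k=0: -40/63 and 0; difference -40/63.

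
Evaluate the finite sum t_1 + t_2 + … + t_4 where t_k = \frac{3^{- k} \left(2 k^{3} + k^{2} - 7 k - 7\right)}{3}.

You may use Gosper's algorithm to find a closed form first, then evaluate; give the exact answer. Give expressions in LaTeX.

Ratio r(k) = (2*k**3 + 7*k**2 + k - 11)/(3*(2*k**3 + k**2 - 7*k - 7)).
Gosper form: A/B · C(k+1)/C(k) with A=1/3, B=1, C=k**3 + k**2/2 - 7*k/2 - 7/2.
Solve (1/3)·f(k+1) − (1)·f(k) = k**3 + k**2/2 - 7*k/2 - 7/2.
Degrees (0,0,3) ⇒ d ≤ 3.
Solving with deg f ≤ 3: f(k) = -3*(k**3 + 2*k**2 - 2)/2.
Certificate R = B(k−1)f/C = -3*(k**3 + 2*k**2 - 2)/(2*k**3 + k**2 - 7*k - 7) gives s_k = (-k**3 - 2*k**2 + 2)/3**k.
s_(k+1) − s_k = (2*k**3 + k**2 - 7*k - 7)/(3*3**k) = t_k.
Evaluate s at k=5 and k=1: -173/243 and -1/3; difference -92/243.

Σ = -92/243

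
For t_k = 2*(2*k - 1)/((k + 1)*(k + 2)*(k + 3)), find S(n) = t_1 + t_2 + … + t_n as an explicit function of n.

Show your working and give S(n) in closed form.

The ratio is (k + 1)*(2*k + 1)/((k + 4)*(2*k - 1)).
Gosper form: A/B · C(k+1)/C(k) with A=k + 1, B=k + 4, C=k - 1/2.
Set up (k + 1)·f(k+1) − (k + 3)·f(k) − (k - 1/2) = 0.
d = 2 from the (1,1,1) case.
A polynomial solution: f(k) = k*(k - 5)/8.
Then R = B(k−1)f/C = k*(k - 5)*(k + 3)/(4*(2*k - 1)), so s_k = R(k)·t_k = k*(k - 5)/(2*(k + 1)*(k + 2)).
s_(k+1) − s_k = 2*(2*k - 1)/(k**3 + 6*k**2 + 11*k + 6) = t_k.
Σ_(k=1)^n t_k = s_(n+1) − s_(1) = ((n**2 - 3*n - 4)/(2*(n**2 + 5*n + 6))) − (-1/3), i.e. n*(5*n + 1)/(6*(n**2 + 5*n + 6)).

S(n) = n*(5*n + 1)/(6*(n**2 + 5*n + 6))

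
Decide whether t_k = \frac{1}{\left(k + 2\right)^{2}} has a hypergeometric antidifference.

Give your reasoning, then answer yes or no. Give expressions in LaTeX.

t_(k+1)/t_k = (k + 2)**2/(k + 3)**2.
Normal form (A,B,C) = (k**2 + 4*k + 4, k**2 + 6*k + 9, 1).
Set up (k**2 + 4*k + 4)·f(k+1) − (k**2 + 4*k + 4)·f(k) − (1) = 0.
Bound: deg f ≤ 0.
f = c0 ⇒ A·f(k+1) − B(k−1)·f(k) − C = -1. The system {-1 = 0} is inconsistent; no antidifference.

No — t_k has no hypergeometric antidifference.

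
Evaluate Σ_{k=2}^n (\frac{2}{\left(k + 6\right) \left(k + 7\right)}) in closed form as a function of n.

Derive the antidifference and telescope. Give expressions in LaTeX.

S(n) = \frac{n - 1}{4 \left(n + 7\right)}

Step 1: r(k) = (k + 6)/(k + 8).
Gosper form: A/B · C(k+1)/C(k) with A=k + 6, B=k + 8, C=1.
f must satisfy (k + 6)·f(k+1) − (k + 7)·f(k) = 1.
deg f ≤ 1 (via 1,1,0).
A polynomial solution: f(k) = k/6.
Certificate R = B(k−1)f/C = k*(k + 7)/6 gives s_k = k/(3*(k + 6)).
Δs = 2/(k**2 + 13*k + 42), as required.
Σ_(k=2)^n t_k = s_(n+1) − s_(2) = ((n + 1)/(3*(n + 7))) − (1/12), i.e. (n - 1)/(4*(n + 7)).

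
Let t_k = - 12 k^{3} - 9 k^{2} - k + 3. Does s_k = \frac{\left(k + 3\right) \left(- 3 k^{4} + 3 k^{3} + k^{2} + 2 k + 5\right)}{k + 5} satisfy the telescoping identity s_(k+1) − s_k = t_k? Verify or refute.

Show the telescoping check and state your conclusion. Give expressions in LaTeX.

s_(k+1) = (-3*k**5 - 21*k**4 - 44*k**3 - 31*k**2 + 12*k + 32)/(k + 6)
s_(k+1) − s_k = (-12*k**5 - 123*k**4 - 316*k**3 - 184*k**2 + 11*k + 70)/(k**2 + 11*k + 30)
(s_(k+1) − s_k) − t_k = 2*(9*k**4 + 72*k**3 + 47*k**2 + 4*k - 10)/(k**2 + 11*k + 30)

Invalid: residual \frac{2 \left(9 k^{4} + 72 k^{3} + 47 k^{2} + 4 k - 10\right)}{k^{2} + 11 k + 30} ≠ 0.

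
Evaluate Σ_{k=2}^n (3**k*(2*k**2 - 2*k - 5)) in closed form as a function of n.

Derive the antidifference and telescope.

Step 1: r(k) = 3*(2*k**2 + 2*k - 5)/(2*k**2 - 2*k - 5).
So A=3 and B=1, with C=k**2 - k - 5/2.
Need (3)·f(k+1) − (1)·f(k) = k**2 - k - 5/2.
Bound: deg f ≤ 2.
A polynomial solution: f(k) = (k**2 - 4*k + 2)/2.
So s_k = (B(k−1)f/C)·t_k = ((k**2 - 4*k + 2)/(2*k**2 - 2*k - 5))·t_k = 3**k*(k**2 - 4*k + 2).
Δs = 3**k*(2*k**2 - 2*k - 5), as required.
Evaluate: s_(n+1) = 3**(n + 1)*(n**2 - 2*n - 1); subtract s_(2) = -18 ⇒ S(n) = 3*3**n*n**2 - 6*3**n*n - 3*3**n + 18.

S(n) = 3*3**n*n**2 - 6*3**n*n - 3*3**n + 18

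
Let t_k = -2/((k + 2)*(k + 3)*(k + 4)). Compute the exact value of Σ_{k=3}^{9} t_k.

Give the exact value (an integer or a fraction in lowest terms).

Σ = -7/260

The ratio is (k + 2)/(k + 5).
Normal form (A,B,C) = (k + 2, k + 5, 1).
Key eq: (k + 2)·f(k+1) = (k + 4)·f(k) + (1).
Degrees (1,1,0) ⇒ d ≤ 2.
Match coefficients ⇒ f(k) = k*(k + 5)/12.
Certificate R = B(k−1)f/C = k*(k + 4)*(k + 5)/12 gives s_k = k*(-k - 5)/(6*(k + 2)*(k + 3)).
Δs = -2/(k**3 + 9*k**2 + 26*k + 24), as required.
Sum = s_(10) − s_(3); s_(10) = -25/156, s_(3) = -2/15 ⇒ -7/260.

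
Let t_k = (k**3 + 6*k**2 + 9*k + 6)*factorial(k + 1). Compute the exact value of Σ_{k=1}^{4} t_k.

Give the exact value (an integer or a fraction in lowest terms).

Σ = 27356

t_(k+1)/t_k = (k**4 + 11*k**3 + 42*k**2 + 70*k + 44)/(k**3 + 6*k**2 + 9*k + 6).
So A=k + 2 and B=1, with C=k**3 + 6*k**2 + 9*k + 6.
Need (k + 2)·f(k+1) − (1)·f(k) = k**3 + 6*k**2 + 9*k + 6.
d = 2 from the (1,0,3) case.
Match coefficients ⇒ f(k) = k**2 + 3*k - 2.
Then R = B(k−1)f/C = (k**2 + 3*k - 2)/(k**3 + 6*k**2 + 9*k + 6), so s_k = R(k)·t_k = (k**2 + 3*k - 2)*factorial(k + 1).
s_(k+1) − s_k = (k**3 + 6*k**2 + 9*k + 6)*factorial(k + 1) = t_k.
Evaluate s at k=5 and k=1: 27360 and 4; difference 27356.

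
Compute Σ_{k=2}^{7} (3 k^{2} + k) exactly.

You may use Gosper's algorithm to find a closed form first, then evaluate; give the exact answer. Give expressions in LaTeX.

t_(k+1)/t_k = (k + 3*(k + 1)**2 + 1)/(k*(3*k + 1)).
Factor: A=1; B=1; C=k**2 + k/3.
Set up (1)·f(k+1) − (1)·f(k) − (k**2 + k/3) = 0.
deg f ≤ 3 (via 0,0,2).
Coefficient equations give f(k) = k**2*(k - 1)/3.
Then R = B(k−1)f/C = k*(k - 1)/(3*k + 1), so s_k = R(k)·t_k = k**2*(k - 1).
Check: Δs_k = k*(3*k + 1). ✓
Telescoping: Σ = s_(8) − s_(2) = 448 − (4) = 444.

Σ = 444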